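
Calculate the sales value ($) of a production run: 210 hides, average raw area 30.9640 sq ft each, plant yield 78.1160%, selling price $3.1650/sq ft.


Raw_total = N * avg_area = 210 * 30.9640 = 6502.4400 sq ft
Finished = Raw_total * yield / 100 = 6502.4400 * 78.1160 / 100 = 5079.4460 sq ft
Value = Finished * price = 5079.4460 * 3.1650 = 16076.4467 $


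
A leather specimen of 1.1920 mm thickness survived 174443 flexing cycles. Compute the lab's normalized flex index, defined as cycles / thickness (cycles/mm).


Formula: Index = cycles / thickness
Substituting: Index = 174443 / 1.1920
Result: 146344.7987 cycles/mm


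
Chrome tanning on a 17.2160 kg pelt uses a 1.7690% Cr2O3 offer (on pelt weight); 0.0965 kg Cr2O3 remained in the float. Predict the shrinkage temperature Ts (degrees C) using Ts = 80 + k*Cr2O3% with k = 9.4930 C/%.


Offered = pelt * offer_pct / 100 = 17.2160 * 1.7690 / 100 = 0.3046 kg
Uptake = offered - residual = 0.3046 - 0.0965 = 0.2081 kg
Cr2O3% on pelt = uptake / pelt * 100 = 0.2081 / 17.2160 * 100 = 1.2085 %
Ts = 80 + k * Cr2O3% = 80 + 9.4930 * 1.2085 = 91.4721 C


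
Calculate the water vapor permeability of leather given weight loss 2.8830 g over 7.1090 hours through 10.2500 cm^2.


Formula: WVP = loss / (area * time)
Substituting: WVP = 2.8830 / (10.2500 * 7.1090)
Result: 0.0395651 g/(cm^2*hr)


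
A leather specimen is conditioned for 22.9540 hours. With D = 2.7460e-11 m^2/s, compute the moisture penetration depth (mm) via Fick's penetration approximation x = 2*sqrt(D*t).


t = 22.9540 hr * 3600 = 82634.4000 s
D * t = 2.7460e-11 * 82634.4000 = 2.2691e-06
x = 2 * sqrt(D*t) = 2 * sqrt(2.2691e-06) = 0.00301273 m = 3.0127 mm


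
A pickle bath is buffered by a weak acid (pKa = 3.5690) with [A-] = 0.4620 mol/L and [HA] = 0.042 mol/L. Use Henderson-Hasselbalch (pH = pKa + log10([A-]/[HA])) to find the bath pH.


ratio = [A-] / [HA] = 0.4620 / 0.042 = 11.0000
log10(ratio) = 1.0414
pH = pKa + log10(ratio) = 3.5690 + 1.0414 = 4.6104


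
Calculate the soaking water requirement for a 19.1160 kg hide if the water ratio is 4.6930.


Formula: Water = hide_weight * ratio
Substituting: Water = 19.1160 * 4.6930
Result: 89.7114 kg


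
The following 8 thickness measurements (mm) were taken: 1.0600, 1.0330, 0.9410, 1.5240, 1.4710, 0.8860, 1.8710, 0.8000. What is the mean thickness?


Formula: Average = sum / n
Substituting: Average = 9.5860 / 8
Result: 1.1983 mm


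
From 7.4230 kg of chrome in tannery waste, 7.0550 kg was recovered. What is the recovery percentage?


Formula: Recovery = recovered / input * 100
Substituting: Recovery = 7.0550 / 7.4230 * 100
Result: 95.0424 %


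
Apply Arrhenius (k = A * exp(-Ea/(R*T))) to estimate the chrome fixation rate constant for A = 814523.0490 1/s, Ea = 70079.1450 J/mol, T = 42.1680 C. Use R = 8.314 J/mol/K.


T_K = T_C + 273.15 = 42.1680 + 273.15 = 315.3180 K
exponent = -Ea / (R * T_K) = -70079.1450 / (8.314 * 315.3180) = -26.7319
k = A * exp(exponent) = 814523.0490 * exp(-26.7319) = 2.0016e-06 1/s


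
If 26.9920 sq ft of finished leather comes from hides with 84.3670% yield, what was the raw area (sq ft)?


Formula: raw = finished * 100 / yield
Substituting: raw = 26.9920 * 100 / 84.3670
Result: 31.9936 sq ft


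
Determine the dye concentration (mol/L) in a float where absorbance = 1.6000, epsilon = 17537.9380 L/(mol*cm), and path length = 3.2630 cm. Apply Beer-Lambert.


Formula: c = A / (epsilon * l)
Substituting: c = 1.6000 / (17537.9380 * 3.2630)
Result: 2.7959e-05 mol/L


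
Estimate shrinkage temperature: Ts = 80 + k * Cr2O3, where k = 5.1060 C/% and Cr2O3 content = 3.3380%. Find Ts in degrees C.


Formula: Ts = 80 + k * Cr2O3
Substituting: Ts = 80 + 5.1060 * 3.3380
Result: 97.0438 C


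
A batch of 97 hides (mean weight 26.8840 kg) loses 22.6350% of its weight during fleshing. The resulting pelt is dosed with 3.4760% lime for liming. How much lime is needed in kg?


Total_raw = N * avg_wt = 97 * 26.8840 = 2607.7480 kg
Substrate = Total_raw * (1 - loss/100) = 2607.7480 * (1 - 22.6350/100) = 2017.4842 kg
Lime = Substrate * pct / 100 = 2017.4842 * 3.4760 / 100 = 70.1278 kg


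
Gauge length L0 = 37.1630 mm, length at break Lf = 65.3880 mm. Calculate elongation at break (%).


Formula: Elongation = (Lf - L0) / L0 * 100
Substituting: Elongation = (65.3880 - 37.1630) / 37.1630 * 100
Result: 75.9492 %


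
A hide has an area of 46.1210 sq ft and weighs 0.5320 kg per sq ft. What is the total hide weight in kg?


Formula: Weight = area * weight_per_sqft
Substituting: Weight = 46.1210 * 0.5320
Result: 24.5364 kg


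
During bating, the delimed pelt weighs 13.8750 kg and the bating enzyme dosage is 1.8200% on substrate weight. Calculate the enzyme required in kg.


Formula: Enzyme = substrate * pct / 100
Substituting: Enzyme = 13.8750 * 1.8200 / 100
Result: 0.2525 kg


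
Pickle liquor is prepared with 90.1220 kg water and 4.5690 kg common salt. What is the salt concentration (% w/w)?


Formula: Conc = salt / (water + salt) * 100
Substituting: Conc = 4.5690 / (90.1220 + 4.5690) * 100
Result: 4.8252 %


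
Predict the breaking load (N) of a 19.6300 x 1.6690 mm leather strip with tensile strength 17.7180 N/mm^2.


Formula: F = TS * w * t
Substituting: F = 17.7180 * 19.6300 * 1.6690
Result: 580.4854 N


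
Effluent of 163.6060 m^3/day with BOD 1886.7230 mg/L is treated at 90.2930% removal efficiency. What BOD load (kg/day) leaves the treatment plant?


Load_in = volume * conc / 1000 = 163.6060 * 1886.7230 / 1000 = 308.6792 kg/day
Removed = Load_in * eff / 100 = 308.6792 * 90.2930 / 100 = 278.7157 kg/day
Load_out = Load_in - Removed = 308.6792 - 278.7157 = 29.9635 kg/day


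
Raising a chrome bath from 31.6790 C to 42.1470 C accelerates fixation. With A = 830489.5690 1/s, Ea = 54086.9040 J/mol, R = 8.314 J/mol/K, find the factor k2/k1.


T1 = 31.6790 + 273.15 = 304.8290 K; T2 = 42.1470 + 273.15 = 315.2970 K
k1 = A * exp(-Ea/(R*T1)) = 830489.5690 * exp(-54086.9040/(8.314*304.8290)) = 4.4753e-04 1/s
k2 = A * exp(-Ea/(R*T2)) = 830489.5690 * exp(-54086.9040/(8.314*315.2970)) = 9.0895e-04 1/s
k2/k1 = 9.0895e-04 / 4.4753e-04 = 2.0310


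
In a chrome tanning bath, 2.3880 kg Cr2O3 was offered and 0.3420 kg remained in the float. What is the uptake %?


Formula: Uptake = (offered - residual) / offered * 100
Substituting: Uptake = (2.3880 - 0.3420) / 2.3880 * 100
Result: 85.6784 %


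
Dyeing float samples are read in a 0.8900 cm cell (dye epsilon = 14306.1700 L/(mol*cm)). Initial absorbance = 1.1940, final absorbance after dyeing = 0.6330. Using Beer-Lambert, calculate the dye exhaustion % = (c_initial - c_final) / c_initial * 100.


c_initial = A_i / (epsilon * l) = 1.1940 / (14306.1700 * 0.8900) = 9.3776e-05 mol/L
c_final = A_f / (epsilon * l) = 0.6330 / (14306.1700 * 0.8900) = 4.9715e-05 mol/L
Exhaustion = (c_initial - c_final) / c_initial * 100 = (9.3776e-05 - 4.9715e-05) / 9.3776e-05 * 100 = 46.9849 %


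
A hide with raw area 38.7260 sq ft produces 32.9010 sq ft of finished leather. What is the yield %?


Formula: Yield = finished / raw * 100
Substituting: Yield = 32.9010 / 38.7260 * 100
Result: 84.9584 %


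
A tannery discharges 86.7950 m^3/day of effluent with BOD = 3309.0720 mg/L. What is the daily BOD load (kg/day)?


Formula: BOD_load = volume * conc / 1000
Substituting: BOD_load = 86.7950 * 3309.0720 / 1000
Result: 287.2109 kg/day


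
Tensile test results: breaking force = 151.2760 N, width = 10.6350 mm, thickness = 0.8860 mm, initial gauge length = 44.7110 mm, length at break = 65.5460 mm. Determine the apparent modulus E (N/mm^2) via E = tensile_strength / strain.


TS = F / (w * t) = 151.2760 / (10.6350 * 0.8860) = 16.0546 N/mm^2
strain = (Lf - L0) / L0 = (65.5460 - 44.7110) / 44.7110 = 0.4660
E = TS / strain = 16.0546 / 0.4660 = 34.4524 N/mm^2


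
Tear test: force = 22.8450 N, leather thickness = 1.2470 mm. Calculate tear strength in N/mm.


Formula: Tear strength = force / thickness
Substituting: Tear strength = 22.8450 / 1.2470
Result: 18.3200 N/mm


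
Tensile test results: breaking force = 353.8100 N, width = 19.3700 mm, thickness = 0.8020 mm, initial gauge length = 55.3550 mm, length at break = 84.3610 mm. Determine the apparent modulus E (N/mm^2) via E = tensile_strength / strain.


TS = F / (w * t) = 353.8100 / (19.3700 * 0.8020) = 22.7754 N/mm^2
strain = (Lf - L0) / L0 = (84.3610 - 55.3550) / 55.3550 = 0.5240
E = TS / strain = 22.7754 / 0.5240 = 43.4645 N/mm^2


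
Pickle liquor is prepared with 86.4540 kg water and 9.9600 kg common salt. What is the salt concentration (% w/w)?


Formula: Conc = salt / (water + salt) * 100
Substituting: Conc = 9.9600 / (86.4540 + 9.9600) * 100
Result: 10.3304 %


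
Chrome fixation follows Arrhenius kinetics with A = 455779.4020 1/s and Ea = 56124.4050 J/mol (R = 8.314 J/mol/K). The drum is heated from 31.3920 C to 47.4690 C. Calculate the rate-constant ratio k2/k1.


T1 = 31.3920 + 273.15 = 304.5420 K; T2 = 47.4690 + 273.15 = 320.6190 K
k1 = A * exp(-Ea/(R*T1)) = 455779.4020 * exp(-56124.4050/(8.314*304.5420)) = 1.0765e-04 1/s
k2 = A * exp(-Ea/(R*T2)) = 455779.4020 * exp(-56124.4050/(8.314*320.6190)) = 3.2715e-04 1/s
k2/k1 = 3.2715e-04 / 1.0765e-04 = 3.0389


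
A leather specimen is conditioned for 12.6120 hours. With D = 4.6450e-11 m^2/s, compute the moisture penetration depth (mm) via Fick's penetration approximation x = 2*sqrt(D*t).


t = 12.6120 hr * 3600 = 45403.2000 s
D * t = 4.6450e-11 * 45403.2000 = 2.1090e-06
x = 2 * sqrt(D*t) = 2 * sqrt(2.1090e-06) = 0.00290446 m = 2.9045 mm


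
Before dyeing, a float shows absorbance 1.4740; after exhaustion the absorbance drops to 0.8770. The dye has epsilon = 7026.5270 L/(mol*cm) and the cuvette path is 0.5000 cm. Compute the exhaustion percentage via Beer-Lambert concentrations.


c_initial = A_i / (epsilon * l) = 1.4740 / (7026.5270 * 0.5000) = 4.1955e-04 mol/L
c_final = A_f / (epsilon * l) = 0.8770 / (7026.5270 * 0.5000) = 2.4963e-04 mol/L
Exhaustion = (c_initial - c_final) / c_initial * 100 = (4.1955e-04 - 2.4963e-04) / 4.1955e-04 * 100 = 40.5020 %


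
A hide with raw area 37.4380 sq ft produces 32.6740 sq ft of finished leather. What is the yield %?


Formula: Yield = finished / raw * 100
Substituting: Yield = 32.6740 / 37.4380 * 100
Result: 87.2750 %


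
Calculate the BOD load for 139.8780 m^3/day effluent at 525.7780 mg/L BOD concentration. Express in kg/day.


Formula: BOD_load = volume * conc / 1000
Substituting: BOD_load = 139.8780 * 525.7780 / 1000
Result: 73.5448 kg/day


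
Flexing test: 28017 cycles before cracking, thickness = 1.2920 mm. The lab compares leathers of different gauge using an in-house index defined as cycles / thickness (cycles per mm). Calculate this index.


Formula: Index = cycles / thickness
Substituting: Index = 28017 / 1.2920
Result: 21684.9845 cycles/mm


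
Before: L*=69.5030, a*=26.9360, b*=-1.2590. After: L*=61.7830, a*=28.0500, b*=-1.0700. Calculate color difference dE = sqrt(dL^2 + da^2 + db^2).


dL = -7.7200, da = 1.1140, db = 0.1890
dE = sqrt((-7.7200)^2 + 1.1140^2 + 0.1890^2) = 7.8023


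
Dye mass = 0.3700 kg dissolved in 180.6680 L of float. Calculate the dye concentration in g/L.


Formula: Conc = dye_mass(kg) / volume(L) * 1000
Substituting: Conc = 0.3700 / 180.6680 * 1000
Result: 2.0480 g/L


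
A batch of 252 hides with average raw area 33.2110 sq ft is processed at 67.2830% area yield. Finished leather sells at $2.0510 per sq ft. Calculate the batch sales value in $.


Raw_total = N * avg_area = 252 * 33.2110 = 8369.1720 sq ft
Finished = Raw_total * yield / 100 = 8369.1720 * 67.2830 / 100 = 5631.0300 sq ft
Value = Finished * price = 5631.0300 * 2.0510 = 11549.2425 $


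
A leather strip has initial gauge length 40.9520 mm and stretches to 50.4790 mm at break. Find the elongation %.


Formula: Elongation = (Lf - L0) / L0 * 100
Substituting: Elongation = (50.4790 - 40.9520) / 40.9520 * 100
Result: 23.2638 %


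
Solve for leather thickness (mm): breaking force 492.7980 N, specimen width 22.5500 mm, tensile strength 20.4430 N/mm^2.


Formula: t = F / (TS * w)
Substituting: t = 492.7980 / (20.4430 * 22.5500)
Result: 1.0690 mm


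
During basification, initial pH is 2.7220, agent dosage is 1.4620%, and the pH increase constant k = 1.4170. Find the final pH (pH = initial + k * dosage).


Formula: pH_final = pH_initial + k * base_pct
Substituting: pH_final = 2.7220 + 1.4170 * 1.4620
Result: 4.7937


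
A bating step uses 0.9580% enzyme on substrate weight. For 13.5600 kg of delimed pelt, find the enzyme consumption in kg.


Formula: Enzyme = substrate * pct / 100
Substituting: Enzyme = 13.5600 * 0.9580 / 100
Result: 0.1299 kg


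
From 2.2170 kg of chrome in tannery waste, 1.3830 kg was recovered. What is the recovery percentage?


Formula: Recovery = recovered / input * 100
Substituting: Recovery = 1.3830 / 2.2170 * 100
Result: 62.3816 %


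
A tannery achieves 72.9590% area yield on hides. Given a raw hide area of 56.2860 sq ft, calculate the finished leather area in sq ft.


Formula: finished = raw * yield / 100
Substituting: finished = 56.2860 * 72.9590 / 100
Result: 41.0657 sq ft


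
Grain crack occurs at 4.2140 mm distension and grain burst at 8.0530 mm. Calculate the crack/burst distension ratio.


Formula: Ratio = crack / burst
Substituting: Ratio = 4.2140 / 8.0530
Result: 0.5233


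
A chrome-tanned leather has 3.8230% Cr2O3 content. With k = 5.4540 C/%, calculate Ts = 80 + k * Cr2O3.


Formula: Ts = 80 + k * Cr2O3
Substituting: Ts = 80 + 5.4540 * 3.8230
Result: 100.8506 C


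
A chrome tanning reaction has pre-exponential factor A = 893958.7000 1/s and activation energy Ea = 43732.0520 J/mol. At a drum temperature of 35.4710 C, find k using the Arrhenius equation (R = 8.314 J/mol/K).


T_K = T_C + 273.15 = 35.4710 + 273.15 = 308.6210 K
exponent = -Ea / (R * T_K) = -43732.0520 / (8.314 * 308.6210) = -17.0437
k = A * exp(exponent) = 893958.7000 * exp(-17.0437) = 0.0354262 1/s


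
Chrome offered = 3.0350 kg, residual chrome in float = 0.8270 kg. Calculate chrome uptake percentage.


Formula: Uptake = (offered - residual) / offered * 100
Substituting: Uptake = (3.0350 - 0.8270) / 3.0350 * 100
Result: 72.7512 %


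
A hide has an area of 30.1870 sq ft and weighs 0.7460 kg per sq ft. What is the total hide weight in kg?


Formula: Weight = area * weight_per_sqft
Substituting: Weight = 30.1870 * 0.7460
Result: 22.5195 kg


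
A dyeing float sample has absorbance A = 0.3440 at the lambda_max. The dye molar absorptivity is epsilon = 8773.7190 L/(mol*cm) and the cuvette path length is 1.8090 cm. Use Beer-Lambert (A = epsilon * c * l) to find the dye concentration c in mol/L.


Formula: c = A / (epsilon * l)
Substituting: c = 0.3440 / (8773.7190 * 1.8090)
Result: 2.1674e-05 mol/L


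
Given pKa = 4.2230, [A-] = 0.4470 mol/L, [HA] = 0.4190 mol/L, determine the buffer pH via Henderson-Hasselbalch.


ratio = [A-] / [HA] = 0.4470 / 0.4190 = 1.0668
log10(ratio) = 0.0280935
pH = pKa + log10(ratio) = 4.2230 + 0.0280935 = 4.2511


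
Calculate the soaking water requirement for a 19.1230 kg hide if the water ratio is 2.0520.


Formula: Water = hide_weight * ratio
Substituting: Water = 19.1230 * 2.0520
Result: 39.2404 kg


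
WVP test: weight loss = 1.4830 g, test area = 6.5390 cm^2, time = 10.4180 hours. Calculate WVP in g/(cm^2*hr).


Formula: WVP = loss / (area * time)
Substituting: WVP = 1.4830 / (6.5390 * 10.4180)
Result: 0.0217693 g/(cm^2*hr)


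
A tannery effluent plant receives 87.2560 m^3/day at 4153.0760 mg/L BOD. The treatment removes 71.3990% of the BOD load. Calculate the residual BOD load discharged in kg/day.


Load_in = volume * conc / 1000 = 87.2560 * 4153.0760 / 1000 = 362.3808 kg/day
Removed = Load_in * eff / 100 = 362.3808 * 71.3990 / 100 = 258.7363 kg/day
Load_out = Load_in - Removed = 362.3808 - 258.7363 = 103.6445 kg/day


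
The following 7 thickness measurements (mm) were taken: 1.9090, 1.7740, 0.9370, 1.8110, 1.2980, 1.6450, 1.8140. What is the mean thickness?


Formula: Average = sum / n
Substituting: Average = 11.1880 / 7
Result: 1.5983 mm


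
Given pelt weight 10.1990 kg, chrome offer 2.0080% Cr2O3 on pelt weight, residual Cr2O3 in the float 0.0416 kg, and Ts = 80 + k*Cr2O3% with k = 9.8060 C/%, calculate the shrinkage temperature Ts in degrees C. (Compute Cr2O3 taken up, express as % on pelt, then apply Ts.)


Offered = pelt * offer_pct / 100 = 10.1990 * 2.0080 / 100 = 0.2048 kg
Uptake = offered - residual = 0.2048 - 0.0416 = 0.1632 kg
Cr2O3% on pelt = uptake / pelt * 100 = 0.1632 / 10.1990 * 100 = 1.6001 %
Ts = 80 + k * Cr2O3% = 80 + 9.8060 * 1.6001 = 95.6907 C


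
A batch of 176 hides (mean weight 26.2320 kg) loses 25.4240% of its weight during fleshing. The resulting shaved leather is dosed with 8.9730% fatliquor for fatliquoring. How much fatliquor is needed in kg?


Total_raw = N * avg_wt = 176 * 26.2320 = 4616.8320 kg
Substrate = Total_raw * (1 - loss/100) = 4616.8320 * (1 - 25.4240/100) = 3443.0486 kg
Fat = Substrate * pct / 100 = 3443.0486 * 8.9730 / 100 = 308.9448 kg


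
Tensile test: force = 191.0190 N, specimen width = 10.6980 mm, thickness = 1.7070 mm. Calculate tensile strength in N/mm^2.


Formula: TS = force / (width * thickness)
Substituting: TS = 191.0190 / (10.6980 * 1.7070)
Result: 10.4602 N/mm^2


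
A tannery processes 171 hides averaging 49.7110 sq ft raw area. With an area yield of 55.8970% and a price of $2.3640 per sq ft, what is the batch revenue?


Raw_total = N * avg_area = 171 * 49.7110 = 8500.5810 sq ft
Finished = Raw_total * yield / 100 = 8500.5810 * 55.8970 / 100 = 4751.5698 sq ft
Value = Finished * price = 4751.5698 * 2.3640 = 11232.7109 $


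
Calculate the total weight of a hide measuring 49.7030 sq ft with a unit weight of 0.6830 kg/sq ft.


Formula: Weight = area * weight_per_sqft
Substituting: Weight = 49.7030 * 0.6830
Result: 33.9471 kg


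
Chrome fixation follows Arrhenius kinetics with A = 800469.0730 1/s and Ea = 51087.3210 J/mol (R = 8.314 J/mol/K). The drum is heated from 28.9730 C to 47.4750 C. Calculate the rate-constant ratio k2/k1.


T1 = 28.9730 + 273.15 = 302.1230 K; T2 = 47.4750 + 273.15 = 320.6250 K
k1 = A * exp(-Ea/(R*T1)) = 800469.0730 * exp(-51087.3210/(8.314*302.1230)) = 0.00117608 1/s
k2 = A * exp(-Ea/(R*T2)) = 800469.0730 * exp(-51087.3210/(8.314*320.6250)) = 0.00380321 1/s
k2/k1 = 0.00380321 / 0.00117608 = 3.2338


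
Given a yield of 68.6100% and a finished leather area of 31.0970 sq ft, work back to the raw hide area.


Formula: raw = finished * 100 / yield
Substituting: raw = 31.0970 * 100 / 68.6100
Result: 45.3243 sq ft


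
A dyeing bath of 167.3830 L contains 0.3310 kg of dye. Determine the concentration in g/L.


Formula: Conc = dye_mass(kg) / volume(L) * 1000
Substituting: Conc = 0.3310 / 167.3830 * 1000
Result: 1.9775 g/L


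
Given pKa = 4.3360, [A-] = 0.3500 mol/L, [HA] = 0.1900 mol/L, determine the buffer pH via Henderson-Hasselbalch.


ratio = [A-] / [HA] = 0.3500 / 0.1900 = 1.8421
log10(ratio) = 0.2653
pH = pKa + log10(ratio) = 4.3360 + 0.2653 = 4.6013


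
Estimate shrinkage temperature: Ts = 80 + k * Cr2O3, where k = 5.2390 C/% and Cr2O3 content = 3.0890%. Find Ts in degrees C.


Formula: Ts = 80 + k * Cr2O3
Substituting: Ts = 80 + 5.2390 * 3.0890
Result: 96.1833 C


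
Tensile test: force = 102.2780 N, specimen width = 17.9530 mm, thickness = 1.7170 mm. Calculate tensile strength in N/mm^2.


Formula: TS = force / (width * thickness)
Substituting: TS = 102.2780 / (17.9530 * 1.7170)
Result: 3.3180 N/mm^2


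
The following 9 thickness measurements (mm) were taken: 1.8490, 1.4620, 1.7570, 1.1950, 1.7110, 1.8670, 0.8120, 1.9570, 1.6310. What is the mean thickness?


Formula: Average = sum / n
Substituting: Average = 14.2410 / 9
Result: 1.5823 mm


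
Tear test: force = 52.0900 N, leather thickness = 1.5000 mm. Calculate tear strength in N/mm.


Formula: Tear strength = force / thickness
Substituting: Tear strength = 52.0900 / 1.5000
Result: 34.7267 N/mm


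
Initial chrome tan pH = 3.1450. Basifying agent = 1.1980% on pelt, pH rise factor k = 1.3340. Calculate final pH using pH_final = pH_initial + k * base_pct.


Formula: pH_final = pH_initial + k * base_pct
Substituting: pH_final = 3.1450 + 1.3340 * 1.1980
Result: 4.7431


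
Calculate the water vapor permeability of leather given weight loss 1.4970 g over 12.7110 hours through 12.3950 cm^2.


Formula: WVP = loss / (area * time)
Substituting: WVP = 1.4970 / (12.3950 * 12.7110)
Result: 0.00950157 g/(cm^2*hr)


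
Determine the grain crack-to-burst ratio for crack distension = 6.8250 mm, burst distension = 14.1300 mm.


Formula: Ratio = crack / burst
Substituting: Ratio = 6.8250 / 14.1300
Result: 0.4830


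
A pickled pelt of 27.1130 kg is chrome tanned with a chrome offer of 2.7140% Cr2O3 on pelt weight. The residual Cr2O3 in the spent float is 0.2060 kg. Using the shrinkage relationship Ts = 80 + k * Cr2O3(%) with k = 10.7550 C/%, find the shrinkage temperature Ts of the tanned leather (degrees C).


Offered = pelt * offer_pct / 100 = 27.1130 * 2.7140 / 100 = 0.7358 kg
Uptake = offered - residual = 0.7358 - 0.2060 = 0.5298 kg
Cr2O3% on pelt = uptake / pelt * 100 = 0.5298 / 27.1130 * 100 = 1.9542 %
Ts = 80 + k * Cr2O3% = 80 + 10.7550 * 1.9542 = 101.0176 C


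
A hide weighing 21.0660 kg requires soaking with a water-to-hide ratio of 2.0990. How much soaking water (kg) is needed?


Formula: Water = hide_weight * ratio
Substituting: Water = 21.0660 * 2.0990
Result: 44.2175 kg


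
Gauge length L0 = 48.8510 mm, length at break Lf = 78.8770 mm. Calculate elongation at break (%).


Formula: Elongation = (Lf - L0) / L0 * 100
Substituting: Elongation = (78.8770 - 48.8510) / 48.8510 * 100
Result: 61.4645 %


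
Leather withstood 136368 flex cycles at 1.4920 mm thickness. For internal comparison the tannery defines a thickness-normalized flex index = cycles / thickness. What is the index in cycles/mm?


Formula: Index = cycles / thickness
Substituting: Index = 136368 / 1.4920
Result: 91399.4638 cycles/mm


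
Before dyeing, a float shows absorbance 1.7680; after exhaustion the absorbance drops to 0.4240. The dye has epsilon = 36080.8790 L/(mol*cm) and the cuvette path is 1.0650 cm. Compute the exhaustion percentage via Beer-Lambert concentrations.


c_initial = A_i / (epsilon * l) = 1.7680 / (36080.8790 * 1.0650) = 4.6010e-05 mol/L
c_final = A_f / (epsilon * l) = 0.4240 / (36080.8790 * 1.0650) = 1.1034e-05 mol/L
Exhaustion = (c_initial - c_final) / c_initial * 100 = (4.6010e-05 - 1.1034e-05) / 4.6010e-05 * 100 = 76.0181 %


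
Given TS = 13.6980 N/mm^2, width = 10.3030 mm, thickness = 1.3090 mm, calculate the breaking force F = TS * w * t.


Formula: F = TS * w * t
Substituting: F = 13.6980 * 10.3030 * 1.3090
Result: 184.7398 N


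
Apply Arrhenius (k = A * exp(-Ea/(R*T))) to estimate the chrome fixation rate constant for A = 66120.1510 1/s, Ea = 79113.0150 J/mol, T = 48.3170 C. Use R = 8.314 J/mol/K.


T_K = T_C + 273.15 = 48.3170 + 273.15 = 321.4670 K
exponent = -Ea / (R * T_K) = -79113.0150 / (8.314 * 321.4670) = -29.6007
k = A * exp(exponent) = 66120.1510 * exp(-29.6007) = 9.2242e-09 1/s


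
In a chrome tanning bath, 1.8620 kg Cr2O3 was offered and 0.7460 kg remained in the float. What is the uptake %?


Formula: Uptake = (offered - residual) / offered * 100
Substituting: Uptake = (1.8620 - 0.7460) / 1.8620 * 100
Result: 59.9356 %


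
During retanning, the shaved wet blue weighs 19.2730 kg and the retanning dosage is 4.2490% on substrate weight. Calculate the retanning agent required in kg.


Formula: Retan = substrate * pct / 100
Substituting: Retan = 19.2730 * 4.2490 / 100
Result: 0.8189 kg


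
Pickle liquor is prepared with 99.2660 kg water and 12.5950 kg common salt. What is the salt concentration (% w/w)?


Formula: Conc = salt / (water + salt) * 100
Substituting: Conc = 12.5950 / (99.2660 + 12.5950) * 100
Result: 11.2595 %


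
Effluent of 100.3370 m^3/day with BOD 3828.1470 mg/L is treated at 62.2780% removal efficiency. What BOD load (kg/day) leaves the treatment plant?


Load_in = volume * conc / 1000 = 100.3370 * 3828.1470 / 1000 = 384.1048 kg/day
Removed = Load_in * eff / 100 = 384.1048 * 62.2780 / 100 = 239.2128 kg/day
Load_out = Load_in - Removed = 384.1048 - 239.2128 = 144.8920 kg/day


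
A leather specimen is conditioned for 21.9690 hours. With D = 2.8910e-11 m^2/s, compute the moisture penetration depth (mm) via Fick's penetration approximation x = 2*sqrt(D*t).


t = 21.9690 hr * 3600 = 79088.4000 s
D * t = 2.8910e-11 * 79088.4000 = 2.2864e-06
x = 2 * sqrt(D*t) = 2 * sqrt(2.2864e-06) = 0.0030242 m = 3.0242 mm


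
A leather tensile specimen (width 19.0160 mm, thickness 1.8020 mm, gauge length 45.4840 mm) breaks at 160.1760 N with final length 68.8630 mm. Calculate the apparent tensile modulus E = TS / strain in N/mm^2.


TS = F / (w * t) = 160.1760 / (19.0160 * 1.8020) = 4.6744 N/mm^2
strain = (Lf - L0) / L0 = (68.8630 - 45.4840) / 45.4840 = 0.5140
E = TS / strain = 4.6744 / 0.5140 = 9.0940 N/mm^2


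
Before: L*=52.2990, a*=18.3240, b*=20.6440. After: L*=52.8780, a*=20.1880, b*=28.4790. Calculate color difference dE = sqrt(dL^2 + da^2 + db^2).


dL = 0.5790, da = 1.8640, db = 7.8350
dE = sqrt(0.5790^2 + 1.8640^2 + 7.8350^2) = 8.0745


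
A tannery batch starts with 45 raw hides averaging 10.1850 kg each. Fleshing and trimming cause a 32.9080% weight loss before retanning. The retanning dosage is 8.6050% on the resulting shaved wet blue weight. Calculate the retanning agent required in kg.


Total_raw = N * avg_wt = 45 * 10.1850 = 458.3250 kg
Substrate = Total_raw * (1 - loss/100) = 458.3250 * (1 - 32.9080/100) = 307.4994 kg
Retan = Substrate * pct / 100 = 307.4994 * 8.6050 / 100 = 26.4603 kg


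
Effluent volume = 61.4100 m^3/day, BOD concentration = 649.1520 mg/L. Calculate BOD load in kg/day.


Formula: BOD_load = volume * conc / 1000
Substituting: BOD_load = 61.4100 * 649.1520 / 1000
Result: 39.8644 kg/day


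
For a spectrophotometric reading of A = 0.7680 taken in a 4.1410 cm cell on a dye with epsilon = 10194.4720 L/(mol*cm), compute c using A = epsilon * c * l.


Formula: c = A / (epsilon * l)
Substituting: c = 0.7680 / (10194.4720 * 4.1410)
Result: 1.8192e-05 mol/L


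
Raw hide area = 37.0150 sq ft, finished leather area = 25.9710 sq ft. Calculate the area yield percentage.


Formula: Yield = finished / raw * 100
Substituting: Yield = 25.9710 / 37.0150 * 100
Result: 70.1634 %


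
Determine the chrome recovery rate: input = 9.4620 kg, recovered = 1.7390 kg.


Formula: Recovery = recovered / input * 100
Substituting: Recovery = 1.7390 / 9.4620 * 100
Result: 18.3788 %


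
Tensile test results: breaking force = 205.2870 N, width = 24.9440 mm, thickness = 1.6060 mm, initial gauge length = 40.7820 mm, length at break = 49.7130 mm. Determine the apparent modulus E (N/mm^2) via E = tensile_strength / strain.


TS = F / (w * t) = 205.2870 / (24.9440 * 1.6060) = 5.1245 N/mm^2
strain = (Lf - L0) / L0 = (49.7130 - 40.7820) / 40.7820 = 0.2190
E = TS / strain = 5.1245 / 0.2190 = 23.4001 N/mm^2


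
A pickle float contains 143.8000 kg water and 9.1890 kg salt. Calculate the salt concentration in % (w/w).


Formula: Conc = salt / (water + salt) * 100
Substituting: Conc = 9.1890 / (143.8000 + 9.1890) * 100
Result: 6.0063 %


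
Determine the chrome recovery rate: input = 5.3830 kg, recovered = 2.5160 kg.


Formula: Recovery = recovered / input * 100
Substituting: Recovery = 2.5160 / 5.3830 * 100
Result: 46.7397 %


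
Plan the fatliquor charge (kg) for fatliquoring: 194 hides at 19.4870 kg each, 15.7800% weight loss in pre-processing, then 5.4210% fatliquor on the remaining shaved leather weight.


Total_raw = N * avg_wt = 194 * 19.4870 = 3780.4780 kg
Substrate = Total_raw * (1 - loss/100) = 3780.4780 * (1 - 15.7800/100) = 3183.9186 kg
Fat = Substrate * pct / 100 = 3183.9186 * 5.4210 / 100 = 172.6002 kg


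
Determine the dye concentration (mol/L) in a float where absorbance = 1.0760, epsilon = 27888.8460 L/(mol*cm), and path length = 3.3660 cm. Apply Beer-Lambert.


Formula: c = A / (epsilon * l)
Substituting: c = 1.0760 / (27888.8460 * 3.3660)
Result: 1.1462e-05 mol/L


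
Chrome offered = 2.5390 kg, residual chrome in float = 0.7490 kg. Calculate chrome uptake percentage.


Formula: Uptake = (offered - residual) / offered * 100
Substituting: Uptake = (2.5390 - 0.7490) / 2.5390 * 100
Result: 70.5002 %


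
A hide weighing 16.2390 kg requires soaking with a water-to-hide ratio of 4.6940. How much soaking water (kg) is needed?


Formula: Water = hide_weight * ratio
Substituting: Water = 16.2390 * 4.6940
Result: 76.2259 kg


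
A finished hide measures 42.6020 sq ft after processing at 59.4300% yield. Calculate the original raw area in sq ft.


Formula: raw = finished * 100 / yield
Substituting: raw = 42.6020 * 100 / 59.4300
Result: 71.6843 sq ft


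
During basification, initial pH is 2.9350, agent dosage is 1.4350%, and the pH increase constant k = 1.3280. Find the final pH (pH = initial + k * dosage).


Formula: pH_final = pH_initial + k * base_pct
Substituting: pH_final = 2.9350 + 1.3280 * 1.4350
Result: 4.8407


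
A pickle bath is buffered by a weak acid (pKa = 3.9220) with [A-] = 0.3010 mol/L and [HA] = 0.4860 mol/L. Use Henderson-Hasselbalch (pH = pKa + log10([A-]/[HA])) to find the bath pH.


ratio = [A-] / [HA] = 0.3010 / 0.4860 = 0.6193
log10(ratio) = -0.2081
pH = pKa + log10(ratio) = 3.9220 - 0.2081 = 3.7139


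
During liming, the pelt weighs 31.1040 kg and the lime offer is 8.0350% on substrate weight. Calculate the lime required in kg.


Formula: Lime = substrate * pct / 100
Substituting: Lime = 31.1040 * 8.0350 / 100
Result: 2.4992 kg


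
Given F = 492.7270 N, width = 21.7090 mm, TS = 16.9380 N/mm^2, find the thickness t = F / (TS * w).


Formula: t = F / (TS * w)
Substituting: t = 492.7270 / (16.9380 * 21.7090)
Result: 1.3400 mm


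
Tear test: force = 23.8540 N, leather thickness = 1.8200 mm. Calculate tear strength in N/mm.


Formula: Tear strength = force / thickness
Substituting: Tear strength = 23.8540 / 1.8200
Result: 13.1066 N/mm


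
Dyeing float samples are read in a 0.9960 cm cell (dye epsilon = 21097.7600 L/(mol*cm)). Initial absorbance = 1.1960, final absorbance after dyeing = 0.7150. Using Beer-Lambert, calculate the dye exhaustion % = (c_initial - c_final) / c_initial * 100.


c_initial = A_i / (epsilon * l) = 1.1960 / (21097.7600 * 0.9960) = 5.6916e-05 mol/L
c_final = A_f / (epsilon * l) = 0.7150 / (21097.7600 * 0.9960) = 3.4026e-05 mol/L
Exhaustion = (c_initial - c_final) / c_initial * 100 = (5.6916e-05 - 3.4026e-05) / 5.6916e-05 * 100 = 40.2174 %


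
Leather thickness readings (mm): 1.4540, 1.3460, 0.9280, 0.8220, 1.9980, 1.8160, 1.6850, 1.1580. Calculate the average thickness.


Formula: Average = sum / n
Substituting: Average = 11.2070 / 8
Result: 1.4009 mm


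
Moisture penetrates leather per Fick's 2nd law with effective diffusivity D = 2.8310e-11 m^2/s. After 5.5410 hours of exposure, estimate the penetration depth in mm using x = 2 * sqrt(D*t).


t = 5.5410 hr * 3600 = 19947.6000 s
D * t = 2.8310e-11 * 19947.6000 = 5.6472e-07
x = 2 * sqrt(D*t) = 2 * sqrt(5.6472e-07) = 0.00150295 m = 1.5030 mm


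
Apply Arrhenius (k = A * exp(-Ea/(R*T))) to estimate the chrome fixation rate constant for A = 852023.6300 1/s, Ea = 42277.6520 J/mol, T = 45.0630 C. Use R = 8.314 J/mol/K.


T_K = T_C + 273.15 = 45.0630 + 273.15 = 318.2130 K
exponent = -Ea / (R * T_K) = -42277.6520 / (8.314 * 318.2130) = -15.9802
k = A * exp(exponent) = 852023.6300 * exp(-15.9802) = 0.0977975 1/s


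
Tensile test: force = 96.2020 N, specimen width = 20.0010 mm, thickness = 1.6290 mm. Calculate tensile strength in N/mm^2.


Formula: TS = force / (width * thickness)
Substituting: TS = 96.2020 / (20.0010 * 1.6290)
Result: 2.9526 N/mm^2


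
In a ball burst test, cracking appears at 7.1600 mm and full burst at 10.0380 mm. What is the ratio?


Formula: Ratio = crack / burst
Substituting: Ratio = 7.1600 / 10.0380
Result: 0.7133


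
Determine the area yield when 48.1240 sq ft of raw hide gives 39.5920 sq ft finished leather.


Formula: Yield = finished / raw * 100
Substituting: Yield = 39.5920 / 48.1240 * 100
Result: 82.2708 %


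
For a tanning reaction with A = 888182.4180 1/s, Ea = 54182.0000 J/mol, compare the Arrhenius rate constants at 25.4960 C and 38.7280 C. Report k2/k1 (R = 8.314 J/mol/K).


T1 = 25.4960 + 273.15 = 298.6460 K; T2 = 38.7280 + 273.15 = 311.8780 K
k1 = A * exp(-Ea/(R*T1)) = 888182.4180 * exp(-54182.0000/(8.314*298.6460)) = 2.9612e-04 1/s
k2 = A * exp(-Ea/(R*T2)) = 888182.4180 * exp(-54182.0000/(8.314*311.8780)) = 7.4739e-04 1/s
k2/k1 = 7.4739e-04 / 2.9612e-04 = 2.5240


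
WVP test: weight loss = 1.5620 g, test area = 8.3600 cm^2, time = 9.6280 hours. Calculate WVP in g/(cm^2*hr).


Formula: WVP = loss / (area * time)
Substituting: WVP = 1.5620 / (8.3600 * 9.6280)
Result: 0.0194061 g/(cm^2*hr)


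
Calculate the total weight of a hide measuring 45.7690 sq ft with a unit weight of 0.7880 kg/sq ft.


Formula: Weight = area * weight_per_sqft
Substituting: Weight = 45.7690 * 0.7880
Result: 36.0660 kg


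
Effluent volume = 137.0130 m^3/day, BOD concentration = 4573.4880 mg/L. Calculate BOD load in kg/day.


Formula: BOD_load = volume * conc / 1000
Substituting: BOD_load = 137.0130 * 4573.4880 / 1000
Result: 626.6273 kg/day


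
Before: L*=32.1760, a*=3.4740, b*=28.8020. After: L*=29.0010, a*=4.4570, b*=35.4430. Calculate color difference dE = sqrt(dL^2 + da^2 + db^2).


dL = -3.1750, da = 0.9830, db = 6.6410
dE = sqrt((-3.1750)^2 + 0.9830^2 + 6.6410^2) = 7.4263


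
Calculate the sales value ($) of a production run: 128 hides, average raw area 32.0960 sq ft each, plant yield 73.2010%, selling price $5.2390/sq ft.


Raw_total = N * avg_area = 128 * 32.0960 = 4108.2880 sq ft
Finished = Raw_total * yield / 100 = 4108.2880 * 73.2010 / 100 = 3007.3079 sq ft
Value = Finished * price = 3007.3079 * 5.2390 = 15755.2861 $


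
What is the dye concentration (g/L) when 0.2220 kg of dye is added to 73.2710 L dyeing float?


Formula: Conc = dye_mass(kg) / volume(L) * 1000
Substituting: Conc = 0.2220 / 73.2710 * 1000
Result: 3.0298 g/L


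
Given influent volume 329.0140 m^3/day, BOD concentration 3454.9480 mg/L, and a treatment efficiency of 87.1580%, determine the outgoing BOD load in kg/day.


Load_in = volume * conc / 1000 = 329.0140 * 3454.9480 / 1000 = 1136.7263 kg/day
Removed = Load_in * eff / 100 = 1136.7263 * 87.1580 / 100 = 990.7479 kg/day
Load_out = Load_in - Removed = 1136.7263 - 990.7479 = 145.9784 kg/day


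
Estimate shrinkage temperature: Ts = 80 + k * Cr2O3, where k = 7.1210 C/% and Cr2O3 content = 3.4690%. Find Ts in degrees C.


Formula: Ts = 80 + k * Cr2O3
Substituting: Ts = 80 + 7.1210 * 3.4690
Result: 104.7027 C


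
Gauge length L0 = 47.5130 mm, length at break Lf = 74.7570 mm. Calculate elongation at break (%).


Formula: Elongation = (Lf - L0) / L0 * 100
Substituting: Elongation = (74.7570 - 47.5130) / 47.5130 * 100
Result: 57.3401 %


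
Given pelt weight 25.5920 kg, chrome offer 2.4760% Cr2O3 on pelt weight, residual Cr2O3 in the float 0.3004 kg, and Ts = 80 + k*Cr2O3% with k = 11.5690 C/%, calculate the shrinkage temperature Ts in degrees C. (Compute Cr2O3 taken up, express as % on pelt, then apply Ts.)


Offered = pelt * offer_pct / 100 = 25.5920 * 2.4760 / 100 = 0.6337 kg
Uptake = offered - residual = 0.6337 - 0.3004 = 0.3333 kg
Cr2O3% on pelt = uptake / pelt * 100 = 0.3333 / 25.5920 * 100 = 1.3022 %
Ts = 80 + k * Cr2O3% = 80 + 11.5690 * 1.3022 = 95.0651 C


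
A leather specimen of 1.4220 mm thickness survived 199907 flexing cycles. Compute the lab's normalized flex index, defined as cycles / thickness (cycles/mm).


Formula: Index = cycles / thickness
Substituting: Index = 199907 / 1.4220
Result: 140581.5752 cycles/mm


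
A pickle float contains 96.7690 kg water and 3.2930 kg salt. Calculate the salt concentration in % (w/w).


Formula: Conc = salt / (water + salt) * 100
Substituting: Conc = 3.2930 / (96.7690 + 3.2930) * 100
Result: 3.2910 %


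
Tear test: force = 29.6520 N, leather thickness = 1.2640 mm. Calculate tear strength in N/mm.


Formula: Tear strength = force / thickness
Substituting: Tear strength = 29.6520 / 1.2640
Result: 23.4589 N/mm


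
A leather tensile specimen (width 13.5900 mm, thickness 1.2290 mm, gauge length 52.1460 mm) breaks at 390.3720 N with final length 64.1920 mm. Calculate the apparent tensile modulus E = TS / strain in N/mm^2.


TS = F / (w * t) = 390.3720 / (13.5900 * 1.2290) = 23.3726 N/mm^2
strain = (Lf - L0) / L0 = (64.1920 - 52.1460) / 52.1460 = 0.2310
E = TS / strain = 23.3726 / 0.2310 = 101.1779 N/mm^2


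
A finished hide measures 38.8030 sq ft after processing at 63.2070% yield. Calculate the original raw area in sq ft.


Formula: raw = finished * 100 / yield
Substituting: raw = 38.8030 * 100 / 63.2070
Result: 61.3904 sq ft


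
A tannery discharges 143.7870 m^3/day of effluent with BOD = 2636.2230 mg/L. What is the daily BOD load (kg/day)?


Formula: BOD_load = volume * conc / 1000
Substituting: BOD_load = 143.7870 * 2636.2230 / 1000
Result: 379.0546 kg/day


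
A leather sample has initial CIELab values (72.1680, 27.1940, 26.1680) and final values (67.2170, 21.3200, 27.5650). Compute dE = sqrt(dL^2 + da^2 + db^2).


dL = -4.9510, da = -5.8740, db = 1.3970
dE = sqrt((-4.9510)^2 + (-5.8740)^2 + 1.3970^2) = 7.8082


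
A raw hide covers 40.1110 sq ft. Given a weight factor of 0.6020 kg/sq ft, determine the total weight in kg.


Formula: Weight = area * weight_per_sqft
Substituting: Weight = 40.1110 * 0.6020
Result: 24.1468 kg


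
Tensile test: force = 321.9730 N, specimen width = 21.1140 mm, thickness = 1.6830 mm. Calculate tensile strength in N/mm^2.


Formula: TS = force / (width * thickness)
Substituting: TS = 321.9730 / (21.1140 * 1.6830)
Result: 9.0608 N/mm^2


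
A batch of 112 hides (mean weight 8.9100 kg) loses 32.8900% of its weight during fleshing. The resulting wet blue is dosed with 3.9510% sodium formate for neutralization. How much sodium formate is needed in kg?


Total_raw = N * avg_wt = 112 * 8.9100 = 997.9200 kg
Substrate = Total_raw * (1 - loss/100) = 997.9200 * (1 - 32.8900/100) = 669.7041 kg
Neutralizer = Substrate * pct / 100 = 669.7041 * 3.9510 / 100 = 26.4600 kg


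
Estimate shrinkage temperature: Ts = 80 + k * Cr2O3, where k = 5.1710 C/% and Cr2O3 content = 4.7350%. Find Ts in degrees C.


Formula: Ts = 80 + k * Cr2O3
Substituting: Ts = 80 + 5.1710 * 4.7350
Result: 104.4847 C


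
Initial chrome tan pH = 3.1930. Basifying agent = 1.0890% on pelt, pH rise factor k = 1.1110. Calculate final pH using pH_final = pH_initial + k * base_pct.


Formula: pH_final = pH_initial + k * base_pct
Substituting: pH_final = 3.1930 + 1.1110 * 1.0890
Result: 4.4029


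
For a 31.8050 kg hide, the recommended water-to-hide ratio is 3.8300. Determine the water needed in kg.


Formula: Water = hide_weight * ratio
Substituting: Water = 31.8050 * 3.8300
Result: 121.8132 kg


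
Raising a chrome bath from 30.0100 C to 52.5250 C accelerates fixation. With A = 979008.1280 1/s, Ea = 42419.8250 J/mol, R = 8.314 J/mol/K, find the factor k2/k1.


T1 = 30.0100 + 273.15 = 303.1600 K; T2 = 52.5250 + 273.15 = 325.6750 K
k1 = A * exp(-Ea/(R*T1)) = 979008.1280 * exp(-42419.8250/(8.314*303.1600)) = 0.0480355 1/s
k2 = A * exp(-Ea/(R*T2)) = 979008.1280 * exp(-42419.8250/(8.314*325.6750)) = 0.1538 1/s
k2/k1 = 0.1538 / 0.0480355 = 3.2012
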